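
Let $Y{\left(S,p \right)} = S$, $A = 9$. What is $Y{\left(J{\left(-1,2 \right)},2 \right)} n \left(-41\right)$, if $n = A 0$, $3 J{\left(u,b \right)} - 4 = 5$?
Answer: $0$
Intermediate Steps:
$J{\left(u,b \right)} = 3$ ($J{\left(u,b \right)} = \frac{4}{3} + \frac{1}{3} \cdot 5 = \frac{4}{3} + \frac{5}{3} = 3$)
$n = 0$ ($n = 9 \cdot 0 = 0$)
$Y{\left(J{\left(-1,2 \right)},2 \right)} n \left(-41\right) = 3 \cdot 0 \left(-41\right) = 0 \left(-41\right) = 0$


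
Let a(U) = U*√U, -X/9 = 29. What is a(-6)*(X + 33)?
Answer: 1368*I*√6 ≈ 3350.9*I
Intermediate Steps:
X = -261 (X = -9*29 = -261)
a(U) = U^(3/2)
a(-6)*(X + 33) = (-6)^(3/2)*(-261 + 33) = -6*I*√6*(-228) = 1368*I*√6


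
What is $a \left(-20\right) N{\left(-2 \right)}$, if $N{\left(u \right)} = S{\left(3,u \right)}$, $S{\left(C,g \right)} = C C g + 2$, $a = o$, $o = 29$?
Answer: $9280$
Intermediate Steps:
$a = 29$
$S{\left(C,g \right)} = 2 + g C^{2}$ ($S{\left(C,g \right)} = C^{2} g + 2 = g C^{2} + 2 = 2 + g C^{2}$)
$N{\left(u \right)} = 2 + 9 u$ ($N{\left(u \right)} = 2 + u 3^{2} = 2 + u 9 = 2 + 9 u$)
$a \left(-20\right) N{\left(-2 \right)} = 29 \left(-20\right) \left(2 + 9 \left(-2\right)\right) = - 580 \left(2 - 18\right) = \left(-580\right) \left(-16\right) = 9280$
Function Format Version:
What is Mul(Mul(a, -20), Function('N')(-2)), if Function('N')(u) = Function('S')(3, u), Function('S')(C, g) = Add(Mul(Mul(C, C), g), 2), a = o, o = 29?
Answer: 9280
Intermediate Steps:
a = 29
Function('S')(C, g) = Add(2, Mul(g, Pow(C, 2))) (Function('S')(C, g) = Add(Mul(Pow(C, 2), g), 2) = Add(Mul(g, Pow(C, 2)), 2) = Add(2, Mul(g, Pow(C, 2))))
Function('N')(u) = Add(2, Mul(9, u)) (Function('N')(u) = Add(2, Mul(u, Pow(3, 2))) = Add(2, Mul(u, 9)) = Add(2, Mul(9, u)))
Mul(Mul(a, -20), Function('N')(-2)) = Mul(Mul(29, -20), Add(2, Mul(9, -2))) = Mul(-580, Add(2, -18)) = Mul(-580, -16) = 9280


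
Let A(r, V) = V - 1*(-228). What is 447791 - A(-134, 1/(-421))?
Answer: 188424024/421 ≈ 4.4756e+5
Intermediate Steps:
A(r, V) = 228 + V (A(r, V) = V + 228 = 228 + V)
447791 - A(-134, 1/(-421)) = 447791 - (228 + 1/(-421)) = 447791 - (228 - 1/421) = 447791 - 1*95987/421 = 447791 - 95987/421 = 188424024/421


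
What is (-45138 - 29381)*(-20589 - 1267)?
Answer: 1628687264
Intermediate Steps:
(-45138 - 29381)*(-20589 - 1267) = -74519*(-21856) = 1628687264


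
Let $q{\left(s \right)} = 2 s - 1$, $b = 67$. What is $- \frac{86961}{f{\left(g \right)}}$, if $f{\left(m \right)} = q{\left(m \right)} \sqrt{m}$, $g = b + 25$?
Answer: $- \frac{28987 \sqrt{23}}{2806} \approx -49.543$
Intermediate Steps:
$g = 92$ ($g = 67 + 25 = 92$)
$q{\left(s \right)} = -1 + 2 s$
$f{\left(m \right)} = \sqrt{m} \left(-1 + 2 m\right)$ ($f{\left(m \right)} = \left(-1 + 2 m\right) \sqrt{m} = \sqrt{m} \left(-1 + 2 m\right)$)
$- \frac{86961}{f{\left(g \right)}} = - \frac{86961}{\sqrt{92} \left(-1 + 2 \cdot 92\right)} = - \frac{86961}{2 \sqrt{23} \left(-1 + 184\right)} = - \frac{86961}{2 \sqrt{23} \cdot 183} = - \frac{86961}{366 \sqrt{23}} = - 86961 \frac{\sqrt{23}}{8418} = - \frac{28987 \sqrt{23}}{2806}$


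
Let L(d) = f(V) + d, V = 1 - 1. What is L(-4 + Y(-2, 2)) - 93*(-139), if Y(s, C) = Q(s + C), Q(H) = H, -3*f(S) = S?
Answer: 12923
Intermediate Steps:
V = 0
f(S) = -S/3
Y(s, C) = C + s (Y(s, C) = s + C = C + s)
L(d) = d (L(d) = -1/3*0 + d = 0 + d = d)
L(-4 + Y(-2, 2)) - 93*(-139) = (-4 + (2 - 2)) - 93*(-139) = (-4 + 0) + 12927 = -4 + 12927 = 12923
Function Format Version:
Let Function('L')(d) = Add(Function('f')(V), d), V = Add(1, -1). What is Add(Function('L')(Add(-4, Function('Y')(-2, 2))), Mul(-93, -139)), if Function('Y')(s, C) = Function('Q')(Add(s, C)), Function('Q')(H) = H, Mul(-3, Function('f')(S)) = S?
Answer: 12923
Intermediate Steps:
V = 0
Function('f')(S) = Mul(Rational(-1, 3), S)
Function('Y')(s, C) = Add(C, s) (Function('Y')(s, C) = Add(s, C) = Add(C, s))
Function('L')(d) = d (Function('L')(d) = Add(Mul(Rational(-1, 3), 0), d) = Add(0, d) = d)
Add(Function('L')(Add(-4, Function('Y')(-2, 2))), Mul(-93, -139)) = Add(Add(-4, Add(2, -2)), Mul(-93, -139)) = Add(Add(-4, 0), 12927) = Add(-4, 12927) = 12923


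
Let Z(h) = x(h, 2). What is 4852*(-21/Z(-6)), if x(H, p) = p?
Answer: -50946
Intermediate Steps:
Z(h) = 2
4852*(-21/Z(-6)) = 4852*(-21/2) = -50946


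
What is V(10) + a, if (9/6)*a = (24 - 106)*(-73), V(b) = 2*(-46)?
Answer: 11696/3 ≈ 3898.7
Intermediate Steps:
V(b) = -92
a = 11972/3 (a = 2*((24 - 106)*(-73))/3 = 2*(-82*(-73))/3 = (⅔)*5986 = 11972/3 ≈ 3990.7)
V(10) + a = -92 + 11972/3 = 11696/3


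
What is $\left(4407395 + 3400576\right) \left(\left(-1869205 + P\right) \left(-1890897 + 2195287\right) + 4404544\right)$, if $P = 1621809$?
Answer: $-587943838386515016$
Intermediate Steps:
$\left(4407395 + 3400576\right) \left(\left(-1869205 + P\right) \left(-1890897 + 2195287\right) + 4404544\right) = \left(4407395 + 3400576\right) \left(\left(-1869205 + 1621809\right) \left(-1890897 + 2195287\right) + 4404544\right) = 7807971 \left(\left(-247396\right) 304390 + 4404544\right) = 7807971 \left(-75304868440 + 4404544\right) = 7807971 \left(-75300463896\right) = -587943838386515016$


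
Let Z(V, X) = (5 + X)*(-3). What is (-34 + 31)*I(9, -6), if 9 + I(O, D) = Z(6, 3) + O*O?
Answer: -144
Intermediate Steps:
Z(V, X) = -15 - 3*X
I(O, D) = -33 + O**2 (I(O, D) = -9 + ((-15 - 3*3) + O*O) = -9 + ((-15 - 9) + O**2) = -9 + (-24 + O**2) = -33 + O**2)
(-34 + 31)*I(9, -6) = (-34 + 31)*(-33 + 9**2) = -3*(-33 + 81) = -3*48 = -144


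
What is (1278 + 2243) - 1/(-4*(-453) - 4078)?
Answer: 7978587/2266 ≈ 3521.0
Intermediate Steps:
(1278 + 2243) - 1/(-4*(-453) - 4078) = 3521 - 1/(1812 - 4078) = 3521 - 1/(-2266) = 3521 - 1*(-1/2266) = 3521 + 1/2266 = 7978587/2266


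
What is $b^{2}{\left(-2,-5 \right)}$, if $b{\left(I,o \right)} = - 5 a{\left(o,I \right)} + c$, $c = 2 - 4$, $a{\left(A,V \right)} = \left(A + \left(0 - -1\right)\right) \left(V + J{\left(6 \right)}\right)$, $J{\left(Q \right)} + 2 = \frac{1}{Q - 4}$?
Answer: $5184$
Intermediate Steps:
$J{\left(Q \right)} = -2 + \frac{1}{-4 + Q}$ ($J{\left(Q \right)} = -2 + \frac{1}{Q - 4} = -2 + \frac{1}{-4 + Q}$)
$a{\left(A,V \right)} = \left(1 + A\right) \left(- \frac{3}{2} + V\right)$ ($a{\left(A,V \right)} = \left(A + \left(0 - -1\right)\right) \left(V + \frac{9 - 12}{-4 + 6}\right) = \left(A + \left(0 + 1\right)\right) \left(V + \frac{9 - 12}{2}\right) = \left(A + 1\right) \left(V + \frac{1}{2} \left(-3\right)\right) = \left(1 + A\right) \left(V - \frac{3}{2}\right) = \left(1 + A\right) \left(- \frac{3}{2} + V\right)$)
$c = -2$
$b{\left(I,o \right)} = \frac{11}{2} - 5 I + \frac{15 o}{2} - 5 I o$ ($b{\left(I,o \right)} = - 5 \left(- \frac{3}{2} + I - \frac{3 o}{2} + o I\right) - 2 = - 5 \left(- \frac{3}{2} + I - \frac{3 o}{2} + I o\right) - 2 = \left(\frac{15}{2} - 5 I + \frac{15 o}{2} - 5 I o\right) - 2 = \frac{11}{2} - 5 I + \frac{15 o}{2} - 5 I o$)
$b^{2}{\left(-2,-5 \right)} = \left(\frac{11}{2} - -10 + \frac{15}{2} \left(-5\right) - \left(-10\right) \left(-5\right)\right)^{2} = \left(\frac{11}{2} + 10 - \frac{75}{2} - 50\right)^{2} = \left(-72\right)^{2} = 5184$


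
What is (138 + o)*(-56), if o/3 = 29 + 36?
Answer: -18648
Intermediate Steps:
o = 195 (o = 3*(29 + 36) = 3*65 = 195)
(138 + o)*(-56) = (138 + 195)*(-56) = 333*(-56) = -18648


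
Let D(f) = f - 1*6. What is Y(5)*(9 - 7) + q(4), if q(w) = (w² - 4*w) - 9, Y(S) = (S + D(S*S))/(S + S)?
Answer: -21/5 ≈ -4.2000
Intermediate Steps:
D(f) = -6 + f (D(f) = f - 6 = -6 + f)
Y(S) = (-6 + S + S²)/(2*S) (Y(S) = (S + (-6 + S*S))/(S + S) = (S + (-6 + S²))/((2*S)) = (-6 + S + S²)*(1/(2*S)) = (-6 + S + S²)/(2*S))
q(w) = -9 + w² - 4*w
Y(5)*(9 - 7) + q(4) = ((½)*(-6 + 5 + 5²)/5)*(9 - 7) + (-9 + 4² - 4*4) = ((½)*(⅕)*(-6 + 5 + 25))*2 + (-9 + 16 - 16) = ((½)*(⅕)*24)*2 - 9 = (12/5)*2 - 9 = 24/5 - 9 = -21/5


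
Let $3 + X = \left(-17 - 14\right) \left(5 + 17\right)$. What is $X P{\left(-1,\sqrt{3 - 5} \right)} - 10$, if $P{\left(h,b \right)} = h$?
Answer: $675$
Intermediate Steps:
$X = -685$ ($X = -3 + \left(-17 - 14\right) \left(5 + 17\right) = -3 - 682 = -685$)
$X P{\left(-1,\sqrt{3 - 5} \right)} - 10 = \left(-685\right) \left(-1\right) - 10 = 685 - 10 = 675$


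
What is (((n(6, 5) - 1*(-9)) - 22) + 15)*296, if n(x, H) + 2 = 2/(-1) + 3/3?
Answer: -296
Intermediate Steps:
n(x, H) = -3 (n(x, H) = -2 + (2/(-1) + 3/3) = -2 + (2*(-1) + 3*(⅓)) = -2 + (-2 + 1) = -2 - 1 = -3)
(((n(6, 5) - 1*(-9)) - 22) + 15)*296 = (((-3 - 1*(-9)) - 22) + 15)*296 = (((-3 + 9) - 22) + 15)*296 = ((6 - 22) + 15)*296 = (-16 + 15)*296 = -1*296 = -296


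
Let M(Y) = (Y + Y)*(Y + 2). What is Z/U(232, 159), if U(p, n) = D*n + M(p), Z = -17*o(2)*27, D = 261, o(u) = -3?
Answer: 153/16675 ≈ 0.0091754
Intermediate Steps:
M(Y) = 2*Y*(2 + Y) (M(Y) = (2*Y)*(2 + Y) = 2*Y*(2 + Y))
Z = 1377 (Z = -17*(-3)*27 = 51*27 = 1377)
U(p, n) = 261*n + 2*p*(2 + p)
Z/U(232, 159) = 1377/(261*159 + 2*232*(2 + 232)) = 1377/(41499 + 2*232*234) = 1377/(41499 + 108576) = 1377/150075 = 1377*(1/150075) = 153/16675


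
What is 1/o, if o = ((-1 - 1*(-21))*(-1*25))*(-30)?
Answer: 1/15000 ≈ 6.6667e-5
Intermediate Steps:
o = 15000 (o = ((-1 + 21)*(-25))*(-30) = (20*(-25))*(-30) = -500*(-30) = 15000)
1/o = 1/15000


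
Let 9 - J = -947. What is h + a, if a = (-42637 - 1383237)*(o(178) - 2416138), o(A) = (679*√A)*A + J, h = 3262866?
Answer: 3443748481934 - 172333983388*√178 ≈ 1.1445e+12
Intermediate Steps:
J = 956 (J = 9 - 1*(-947) = 9 + 947 = 956)
o(A) = 956 + 679*A^(3/2) (o(A) = (679*√A)*A + 956 = 679*A^(3/2) + 956 = 956 + 679*A^(3/2))
a = 3443745219068 - 172333983388*√178 (a = (-42637 - 1383237)*((956 + 679*178^(3/2)) - 2416138) = -1425874*((956 + 679*(178*√178)) - 2416138) = -1425874*((956 + 120862*√178) - 2416138) = -1425874*(-2415182 + 120862*√178) = 3443745219068 - 172333983388*√178 ≈ 1.1445e+12)
h + a = 3262866 + (3443745219068 - 172333983388*√178) = 3443748481934 - 172333983388*√178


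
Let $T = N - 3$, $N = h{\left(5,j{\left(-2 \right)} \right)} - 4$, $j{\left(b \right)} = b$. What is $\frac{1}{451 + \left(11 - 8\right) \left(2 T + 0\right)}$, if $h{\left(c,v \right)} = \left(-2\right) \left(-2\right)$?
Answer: $\frac{1}{433} \approx 0.0023095$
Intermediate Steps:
$h{\left(c,v \right)} = 4$
$N = 0$ ($N = 4 - 4 = 0$)
$T = -3$ ($T = 0 - 3 = -3$)
$\frac{1}{451 + \left(11 - 8\right) \left(2 T + 0\right)} = \frac{1}{451 + \left(11 - 8\right) \left(2 \left(-3\right) + 0\right)} = \frac{1}{451 + 3 \left(-6 + 0\right)} = \frac{1}{451 + 3 \left(-6\right)} = \frac{1}{451 - 18} = \frac{1}{433}$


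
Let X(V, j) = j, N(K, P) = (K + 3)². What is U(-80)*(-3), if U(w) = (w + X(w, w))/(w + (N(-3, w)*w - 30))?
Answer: -48/11 ≈ -4.3636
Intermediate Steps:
N(K, P) = (3 + K)²
U(w) = 2*w/(-30 + w) (U(w) = (w + w)/(w + ((3 - 3)²*w - 30)) = (2*w)/(w + (0²*w - 30)) = (2*w)/(w + (0*w - 30)) = (2*w)/(w + (0 - 30)) = (2*w)/(w - 30) = (2*w)/(-30 + w) = 2*w/(-30 + w))
U(-80)*(-3) = (2*(-80)/(-30 - 80))*(-3) = (2*(-80)/(-110))*(-3) = (2*(-80)*(-1/110))*(-3) = (16/11)*(-3) = -48/11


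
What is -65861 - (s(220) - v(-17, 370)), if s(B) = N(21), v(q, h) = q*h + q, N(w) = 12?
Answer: -72180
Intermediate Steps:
v(q, h) = q + h*q (v(q, h) = h*q + q = q + h*q)
s(B) = 12
-65861 - (s(220) - v(-17, 370)) = -65861 - (12 - (-17)*(1 + 370)) = -65861 - (12 - (-17)*371) = -65861 - (12 - 1*(-6307)) = -65861 - (12 + 6307) = -65861 - 1*6319 = -65861 - 6319 = -72180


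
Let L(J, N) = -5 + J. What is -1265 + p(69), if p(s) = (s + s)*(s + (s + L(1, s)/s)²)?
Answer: 45827831/69 ≈ 6.6417e+5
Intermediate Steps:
p(s) = 2*s*(s + (s - 4/s)²) (p(s) = (s + s)*(s + (s + (-5 + 1)/s)²) = (2*s)*(s + (s - 4/s)²) = 2*s*(s + (s - 4/s)²))
-1265 + p(69) = -1265 + 2*(69³ + (-4 + 69²)²)/69 = -1265 + 2*(1/69)*(328509 + (-4 + 4761)²) = -1265 + 2*(1/69)*(328509 + 4757²) = -1265 + 2*(1/69)*(328509 + 22629049) = -1265 + 2*(1/69)*22957558 = -1265 + 45915116/69 = 45827831/69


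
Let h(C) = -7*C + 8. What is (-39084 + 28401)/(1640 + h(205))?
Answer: -3561/71 ≈ -50.155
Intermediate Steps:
h(C) = 8 - 7*C
(-39084 + 28401)/(1640 + h(205)) = (-39084 + 28401)/(1640 + (8 - 7*205)) = -10683/(1640 + (8 - 1435)) = -10683/(1640 - 1427) = -10683/213 = -10683*1/213 = -3561/71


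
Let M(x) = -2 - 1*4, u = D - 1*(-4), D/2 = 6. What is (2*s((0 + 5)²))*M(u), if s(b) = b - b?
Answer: 0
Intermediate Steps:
D = 12 (D = 2*6 = 12)
s(b) = 0
u = 16 (u = 12 - 1*(-4) = 12 + 4 = 16)
M(x) = -6 (M(x) = -2 - 4 = -6)
(2*s((0 + 5)²))*M(u) = (2*0)*(-6) = 0*(-6) = 0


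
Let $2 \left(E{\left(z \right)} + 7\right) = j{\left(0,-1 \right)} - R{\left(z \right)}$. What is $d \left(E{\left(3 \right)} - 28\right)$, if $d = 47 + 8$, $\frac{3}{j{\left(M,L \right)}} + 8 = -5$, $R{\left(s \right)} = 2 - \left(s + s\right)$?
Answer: $- \frac{47355}{26} \approx -1821.3$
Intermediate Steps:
$R{\left(s \right)} = 2 - 2 s$
$j{\left(M,L \right)} = - \frac{3}{13}$ ($j{\left(M,L \right)} = \frac{3}{-8 - 5} = \frac{3}{-13} = 3 \left(- \frac{1}{13}\right) = - \frac{3}{13}$)
$d = 55$
$E{\left(z \right)} = - \frac{211}{26} + z$ ($E{\left(z \right)} = -7 + \frac{- \frac{3}{13} - \left(2 - 2 z\right)}{2} = -7 + \frac{- \frac{3}{13} + \left(-2 + 2 z\right)}{2} = -7 + \frac{- \frac{29}{13} + 2 z}{2} = -7 + \left(- \frac{29}{26} + z\right) = - \frac{211}{26} + z$)
$d \left(E{\left(3 \right)} - 28\right) = 55 \left(\left(- \frac{211}{26} + 3\right) - 28\right) = 55 \left(- \frac{133}{26} - 28\right) = 55 \left(- \frac{861}{26}\right) = - \frac{47355}{26}$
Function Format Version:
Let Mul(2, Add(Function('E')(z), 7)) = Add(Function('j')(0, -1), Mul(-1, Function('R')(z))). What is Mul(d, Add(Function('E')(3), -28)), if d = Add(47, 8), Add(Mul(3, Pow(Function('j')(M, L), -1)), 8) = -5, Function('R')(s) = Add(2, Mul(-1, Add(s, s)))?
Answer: Rational(-47355, 26) ≈ -1821.3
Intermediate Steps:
Function('R')(s) = Add(2, Mul(-2, s)) (Function('R')(s) = Add(2, Mul(-1, Mul(2, s))) = Add(2, Mul(-2, s)))
Function('j')(M, L) = Rational(-3, 13) (Function('j')(M, L) = Mul(3, Pow(Add(-8, -5), -1)) = Mul(3, Pow(-13, -1)) = Mul(3, Rational(-1, 13)) = Rational(-3, 13))
d = 55
Function('E')(z) = Add(Rational(-211, 26), z) (Function('E')(z) = Add(-7, Mul(Rational(1, 2), Add(Rational(-3, 13), Mul(-1, Add(2, Mul(-2, z)))))) = Add(-7, Mul(Rational(1, 2), Add(Rational(-3, 13), Add(-2, Mul(2, z))))) = Add(-7, Mul(Rational(1, 2), Add(Rational(-29, 13), Mul(2, z)))) = Add(-7, Add(Rational(-29, 26), z)) = Add(Rational(-211, 26), z))
Mul(d, Add(Function('E')(3), -28)) = Mul(55, Add(Add(Rational(-211, 26), 3), -28)) = Mul(55, Add(Rational(-133, 26), -28)) = Mul(55, Rational(-861, 26)) = Rational(-47355, 26)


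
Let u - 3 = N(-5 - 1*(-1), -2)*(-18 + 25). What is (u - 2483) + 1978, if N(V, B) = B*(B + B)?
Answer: -446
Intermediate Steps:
N(V, B) = 2*B² (N(V, B) = B*(2*B) = 2*B²)
u = 59 (u = 3 + (2*(-2)²)*(-18 + 25) = 3 + (2*4)*7 = 3 + 8*7 = 3 + 56 = 59)
(u - 2483) + 1978 = (59 - 2483) + 1978 = -2424 + 1978 = -446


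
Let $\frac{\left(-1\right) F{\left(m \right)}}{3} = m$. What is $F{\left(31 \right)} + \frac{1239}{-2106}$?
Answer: $- \frac{65699}{702} \approx -93.588$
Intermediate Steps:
$F{\left(m \right)} = - 3 m$
$F{\left(31 \right)} + \frac{1239}{-2106} = \left(-3\right) 31 + \frac{1239}{-2106} = -93 + 1239 \left(- \frac{1}{2106}\right) = -93 - \frac{413}{702} = - \frac{65699}{702}$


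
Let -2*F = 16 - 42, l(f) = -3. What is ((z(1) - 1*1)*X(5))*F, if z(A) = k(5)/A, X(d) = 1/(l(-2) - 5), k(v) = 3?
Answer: -13/4 ≈ -3.2500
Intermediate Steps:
X(d) = -⅛ (X(d) = 1/(-3 - 5) = 1/(-8) = -⅛)
z(A) = 3/A
F = 13 (F = -(16 - 42)/2 = -½*(-26) = 13)
((z(1) - 1*1)*X(5))*F = ((3/1 - 1*1)*(-⅛))*13 = ((3*1 - 1)*(-⅛))*13 = ((3 - 1)*(-⅛))*13 = (2*(-⅛))*13 = -¼*13 = -13/4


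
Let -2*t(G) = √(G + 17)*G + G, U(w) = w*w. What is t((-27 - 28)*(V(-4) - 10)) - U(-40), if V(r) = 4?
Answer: -1765 - 165*√347 ≈ -4838.6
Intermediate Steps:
U(w) = w²
t(G) = -G/2 - G*√(17 + G)/2 (t(G) = -(√(G + 17)*G + G)/2 = -(√(17 + G)*G + G)/2 = -(G*√(17 + G) + G)/2 = -(G + G*√(17 + G))/2 = -G/2 - G*√(17 + G)/2)
t((-27 - 28)*(V(-4) - 10)) - U(-40) = -(-27 - 28)*(4 - 10)*(1 + √(17 + (-27 - 28)*(4 - 10)))/2 - 1*(-40)² = -(-55*(-6))*(1 + √(17 - 55*(-6)))/2 - 1*1600 = -½*330*(1 + √(17 + 330)) - 1600 = -½*330*(1 + √347) - 1600 = (-165 - 165*√347) - 1600 = -1765 - 165*√347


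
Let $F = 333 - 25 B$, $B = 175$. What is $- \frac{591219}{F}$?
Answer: $\frac{591219}{4042} \approx 146.27$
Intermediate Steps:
$F = -4042$ ($F = 333 - 4375 = -4042$)
$- \frac{591219}{F} = - \frac{591219}{-4042} = \left(-591219\right) \left(- \frac{1}{4042}\right) = \frac{591219}{4042}$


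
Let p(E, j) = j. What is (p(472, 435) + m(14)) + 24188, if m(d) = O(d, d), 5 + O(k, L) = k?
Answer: 24632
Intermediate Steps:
O(k, L) = -5 + k
m(d) = -5 + d
(p(472, 435) + m(14)) + 24188 = (435 + (-5 + 14)) + 24188 = (435 + 9) + 24188 = 444 + 24188 = 24632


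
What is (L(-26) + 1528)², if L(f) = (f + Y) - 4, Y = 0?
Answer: 2244004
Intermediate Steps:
L(f) = -4 + f (L(f) = (f + 0) - 4 = f - 4 = -4 + f)
(L(-26) + 1528)² = ((-4 - 26) + 1528)² = (-30 + 1528)² = 1498² = 2244004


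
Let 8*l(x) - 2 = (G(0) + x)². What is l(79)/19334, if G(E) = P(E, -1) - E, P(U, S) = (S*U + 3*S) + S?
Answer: 5627/154672 ≈ 0.036380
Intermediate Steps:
P(U, S) = 4*S + S*U (P(U, S) = (3*S + S*U) + S = 4*S + S*U)
G(E) = -4 - 2*E (G(E) = -(4 + E) - E = (-4 - E) - E = -4 - 2*E)
l(x) = ¼ + (-4 + x)²/8 (l(x) = ¼ + ((-4 - 2*0) + x)²/8 = ¼ + ((-4 + 0) + x)²/8 = ¼ + (-4 + x)²/8)
l(79)/19334 = (¼ + (-4 + 79)²/8)/19334 = (¼ + (⅛)*75²)*(1/19334) = (¼ + (⅛)*5625)*(1/19334) = (¼ + 5625/8)*(1/19334) = (5627/8)*(1/19334) = 5627/154672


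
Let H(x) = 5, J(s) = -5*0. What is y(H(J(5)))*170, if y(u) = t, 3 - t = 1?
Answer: 340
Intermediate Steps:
J(s) = 0
t = 2 (t = 3 - 1*1 = 3 - 1 = 2)
y(u) = 2
y(H(J(5)))*170 = 2*170 = 340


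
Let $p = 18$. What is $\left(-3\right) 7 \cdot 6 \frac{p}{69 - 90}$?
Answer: $108$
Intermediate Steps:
$\left(-3\right) 7 \cdot 6 \frac{p}{69 - 90} = \left(-3\right) 7 \cdot 6 \frac{18}{69 - 90} = \left(-21\right) 6 \frac{18}{69 - 90} = - 126 \frac{18}{-21} = - 126 \cdot 18 \left(- \frac{1}{21}\right) = \left(-126\right) \left(- \frac{6}{7}\right) = 108$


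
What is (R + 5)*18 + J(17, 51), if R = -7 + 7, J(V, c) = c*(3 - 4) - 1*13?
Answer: 26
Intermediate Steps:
J(V, c) = -13 - c (J(V, c) = c*(-1) - 13 = -c - 13 = -13 - c)
R = 0
(R + 5)*18 + J(17, 51) = (0 + 5)*18 + (-13 - 1*51) = 5*18 + (-13 - 51) = 90 - 64 = 26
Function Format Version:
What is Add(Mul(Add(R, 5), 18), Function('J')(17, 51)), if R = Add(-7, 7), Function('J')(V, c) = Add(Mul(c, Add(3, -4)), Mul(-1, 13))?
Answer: 26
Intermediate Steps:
Function('J')(V, c) = Add(-13, Mul(-1, c)) (Function('J')(V, c) = Add(Mul(c, -1), -13) = Add(Mul(-1, c), -13) = Add(-13, Mul(-1, c)))
R = 0
Add(Mul(Add(R, 5), 18), Function('J')(17, 51)) = Add(Mul(Add(0, 5), 18), Add(-13, Mul(-1, 51))) = Add(Mul(5, 18), Add(-13, -51)) = Add(90, -64) = 26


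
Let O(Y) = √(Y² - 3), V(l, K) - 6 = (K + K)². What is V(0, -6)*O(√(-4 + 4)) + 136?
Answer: 136 + 150*I*√3 ≈ 136.0 + 259.81*I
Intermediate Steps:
V(l, K) = 6 + 4*K² (V(l, K) = 6 + (K + K)² = 6 + (2*K)² = 6 + 4*K²)
O(Y) = √(-3 + Y²)
V(0, -6)*O(√(-4 + 4)) + 136 = (6 + 4*(-6)²)*√(-3 + (√(-4 + 4))²) + 136 = (6 + 4*36)*√(-3 + (√0)²) + 136 = (6 + 144)*√(-3 + 0²) + 136 = 150*√(-3 + 0) + 136 = 150*√(-3) + 136 = 150*(I*√3) + 136 = 150*I*√3 + 136 = 136 + 150*I*√3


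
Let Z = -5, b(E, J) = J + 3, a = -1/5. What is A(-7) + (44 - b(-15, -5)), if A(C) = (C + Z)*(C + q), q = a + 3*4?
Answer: -58/5 ≈ -11.600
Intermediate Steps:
a = -⅕ (a = -1*⅕ = -⅕ ≈ -0.20000)
q = 59/5 (q = -⅕ + 3*4 = -⅕ + 12 = 59/5 ≈ 11.800)
b(E, J) = 3 + J
A(C) = (-5 + C)*(59/5 + C) (A(C) = (C - 5)*(C + 59/5) = (-5 + C)*(59/5 + C))
A(-7) + (44 - b(-15, -5)) = (-59 + (-7)² + (34/5)*(-7)) + (44 - (3 - 5)) = (-59 + 49 - 238/5) + (44 - 1*(-2)) = -288/5 + (44 + 2) = -288/5 + 46 = -58/5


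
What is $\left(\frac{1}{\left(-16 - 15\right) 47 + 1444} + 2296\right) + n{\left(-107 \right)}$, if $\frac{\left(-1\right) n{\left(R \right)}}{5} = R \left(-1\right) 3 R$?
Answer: $\frac{2262402}{13} \approx 1.7403 \cdot 10^{5}$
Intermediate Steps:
$n{\left(R \right)} = 15 R^{2}$ ($n{\left(R \right)} = - 5 R \left(-1\right) 3 R = - 5 - R 3 R = - 5 \left(- 3 R^{2}\right) = 15 R^{2}$)
$\left(\frac{1}{\left(-16 - 15\right) 47 + 1444} + 2296\right) + n{\left(-107 \right)} = \left(\frac{1}{\left(-16 - 15\right) 47 + 1444} + 2296\right) + 15 \left(-107\right)^{2} = \left(\frac{1}{\left(-31\right) 47 + 1444} + 2296\right) + 15 \cdot 11449 = \left(\frac{1}{-1457 + 1444} + 2296\right) + 171735 = \left(\frac{1}{-13} + 2296\right) + 171735 = \left(- \frac{1}{13} + 2296\right) + 171735 = \frac{29847}{13} + 171735 = \frac{2262402}{13}$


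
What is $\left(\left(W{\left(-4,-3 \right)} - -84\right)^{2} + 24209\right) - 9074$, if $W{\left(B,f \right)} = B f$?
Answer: $24351$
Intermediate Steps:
$\left(\left(W{\left(-4,-3 \right)} - -84\right)^{2} + 24209\right) - 9074 = \left(\left(\left(-4\right) \left(-3\right) - -84\right)^{2} + 24209\right) - 9074 = \left(\left(12 + 84\right)^{2} + 24209\right) - 9074 = \left(96^{2} + 24209\right) - 9074 = \left(9216 + 24209\right) - 9074 = 33425 - 9074 = 24351$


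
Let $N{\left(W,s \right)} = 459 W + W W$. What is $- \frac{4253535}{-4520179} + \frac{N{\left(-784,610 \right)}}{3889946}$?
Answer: $\frac{8848881534155}{8791626110167} \approx 1.0065$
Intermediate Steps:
$N{\left(W,s \right)} = W^{2} + 459 W$ ($N{\left(W,s \right)} = 459 W + W^{2} = W^{2} + 459 W$)
$- \frac{4253535}{-4520179} + \frac{N{\left(-784,610 \right)}}{3889946} = - \frac{4253535}{-4520179} + \frac{\left(-784\right) \left(459 - 784\right)}{3889946} = \left(-4253535\right) \left(- \frac{1}{4520179}\right) + \left(-784\right) \left(-325\right) \frac{1}{3889946} = \frac{4253535}{4520179} + 254800 \cdot \frac{1}{3889946} = \frac{4253535}{4520179} + \frac{127400}{1944973} = \frac{8848881534155}{8791626110167}$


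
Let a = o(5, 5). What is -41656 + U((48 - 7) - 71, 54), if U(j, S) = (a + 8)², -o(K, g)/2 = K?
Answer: -41652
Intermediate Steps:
o(K, g) = -2*K
a = -10 (a = -2*5 = -10)
U(j, S) = 4 (U(j, S) = (-10 + 8)² = (-2)² = 4)
-41656 + U((48 - 7) - 71, 54) = -41656 + 4 = -41652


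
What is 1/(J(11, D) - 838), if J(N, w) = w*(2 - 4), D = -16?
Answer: -1/806 ≈ -0.0012407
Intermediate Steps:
J(N, w) = -2*w (J(N, w) = w*(-2) = -2*w)
1/(J(11, D) - 838) = 1/(-2*(-16) - 838) = 1/(32 - 838) = 1/(-806) = -1/806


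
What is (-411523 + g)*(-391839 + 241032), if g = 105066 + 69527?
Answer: 35730702510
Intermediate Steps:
g = 174593
(-411523 + g)*(-391839 + 241032) = (-411523 + 174593)*(-391839 + 241032) = -236930*(-150807) = 35730702510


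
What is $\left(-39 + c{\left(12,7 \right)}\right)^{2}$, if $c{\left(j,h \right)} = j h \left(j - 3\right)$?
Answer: $514089$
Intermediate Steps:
$c{\left(j,h \right)} = h j \left(-3 + j\right)$ ($c{\left(j,h \right)} = h j \left(j - 3\right) = h j \left(-3 + j\right)$)
$\left(-39 + c{\left(12,7 \right)}\right)^{2} = \left(-39 + 7 \cdot 12 \left(-3 + 12\right)\right)^{2} = \left(-39 + 7 \cdot 12 \cdot 9\right)^{2} = \left(-39 + 756\right)^{2} = 717^{2} = 514089$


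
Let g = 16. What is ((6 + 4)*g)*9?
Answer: 1440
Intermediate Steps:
((6 + 4)*g)*9 = ((6 + 4)*16)*9 = (10*16)*9 = 160*9 = 1440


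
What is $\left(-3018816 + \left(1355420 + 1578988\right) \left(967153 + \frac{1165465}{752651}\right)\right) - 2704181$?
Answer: $\frac{2136038832846028697}{752651} \approx 2.838 \cdot 10^{12}$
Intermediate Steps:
$\left(-3018816 + \left(1355420 + 1578988\right) \left(967153 + \frac{1165465}{752651}\right)\right) - 2704181 = \left(-3018816 + 2934408 \left(967153 + 1165465 \cdot \frac{1}{752651}\right)\right) - 2704181 = \left(-3018816 + 2934408 \left(967153 + \frac{1165465}{752651}\right)\right) - 2704181 = \left(-3018816 + 2934408 \cdot \frac{727929838068}{752651}\right) - 2704181 = \left(-3018816 + \frac{2136043140265443744}{752651}\right) - 2704181 = \frac{2136040868150562528}{752651} - 2704181 = \frac{2136038832846028697}{752651}$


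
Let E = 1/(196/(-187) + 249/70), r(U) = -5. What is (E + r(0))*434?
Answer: -65588250/32843 ≈ -1997.0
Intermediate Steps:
E = 13090/32843 (E = 1/(196*(-1/187) + 249*(1/70)) = 1/(-196/187 + 249/70) = 1/(32843/13090) = 13090/32843 ≈ 0.39856)
(E + r(0))*434 = (13090/32843 - 5)*434 = -151125/32843*434 = -65588250/32843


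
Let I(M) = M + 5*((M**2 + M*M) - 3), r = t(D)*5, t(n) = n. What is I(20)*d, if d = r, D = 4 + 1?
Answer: 100125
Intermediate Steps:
D = 5
r = 25 (r = 5*5 = 25)
d = 25
I(M) = -15 + M + 10*M**2 (I(M) = M + 5*((M**2 + M**2) - 3) = M + 5*(2*M**2 - 3) = M + 5*(-3 + 2*M**2) = M + (-15 + 10*M**2) = -15 + M + 10*M**2)
I(20)*d = (-15 + 20 + 10*20**2)*25 = (-15 + 20 + 10*400)*25 = (-15 + 20 + 4000)*25 = 4005*25 = 100125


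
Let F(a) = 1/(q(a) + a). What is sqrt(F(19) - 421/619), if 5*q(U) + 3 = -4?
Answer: I*sqrt(462371954)/27236 ≈ 0.7895*I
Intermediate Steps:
q(U) = -7/5 (q(U) = -3/5 + (1/5)*(-4) = -3/5 - 4/5 = -7/5)
F(a) = 1/(-7/5 + a)
sqrt(F(19) - 421/619) = sqrt(5/(-7 + 5*19) - 421/619) = sqrt(5/(-7 + 95) - 421*1/619) = sqrt(5/88 - 421/619) = sqrt(-33953/54472) = I*sqrt(462371954)/27236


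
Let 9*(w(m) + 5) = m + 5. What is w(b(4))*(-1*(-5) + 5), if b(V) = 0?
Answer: -400/9 ≈ -44.444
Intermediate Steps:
w(m) = -40/9 + m/9 (w(m) = -5 + (m + 5)/9 = -5 + (5 + m)/9 = -5 + (5/9 + m/9) = -40/9 + m/9)
w(b(4))*(-1*(-5) + 5) = (-40/9 + (⅑)*0)*(-1*(-5) + 5) = (-40/9 + 0)*(5 + 5) = -40/9*10 = -400/9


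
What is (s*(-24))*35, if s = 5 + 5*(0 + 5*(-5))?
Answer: 100800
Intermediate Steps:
s = -120 (s = 5 + 5*(0 - 25) = 5 + 5*(-25) = 5 - 125 = -120)
(s*(-24))*35 = -120*(-24)*35 = 2880*35 = 100800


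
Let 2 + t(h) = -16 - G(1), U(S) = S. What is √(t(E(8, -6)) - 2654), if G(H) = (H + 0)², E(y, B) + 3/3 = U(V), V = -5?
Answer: 9*I*√33 ≈ 51.701*I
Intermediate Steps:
E(y, B) = -6 (E(y, B) = -1 - 5 = -6)
G(H) = H²
t(h) = -19 (t(h) = -2 + (-16 - 1*1²) = -2 + (-16 - 1*1) = -2 + (-16 - 1) = -2 - 17 = -19)
√(t(E(8, -6)) - 2654) = √(-19 - 2654) = √(-2673) = 9*I*√33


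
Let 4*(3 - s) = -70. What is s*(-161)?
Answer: -6601/2 ≈ -3300.5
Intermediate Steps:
s = 41/2 (s = 3 - 1/4*(-70) = 3 + 35/2 = 41/2 ≈ 20.500)
s*(-161) = (41/2)*(-161) = -6601/2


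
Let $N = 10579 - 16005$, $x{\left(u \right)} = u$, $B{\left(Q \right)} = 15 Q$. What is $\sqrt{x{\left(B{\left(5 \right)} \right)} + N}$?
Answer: $i \sqrt{5351} \approx 73.151 i$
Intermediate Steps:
$N = -5426$ ($N = 10579 - 16005 = -5426$)
$\sqrt{x{\left(B{\left(5 \right)} \right)} + N} = \sqrt{15 \cdot 5 - 5426} = \sqrt{75 - 5426} = \sqrt{-5351} = i \sqrt{5351}$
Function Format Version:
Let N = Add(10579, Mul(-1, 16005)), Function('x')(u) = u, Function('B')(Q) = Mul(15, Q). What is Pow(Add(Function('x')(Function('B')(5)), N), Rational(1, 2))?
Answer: Mul(I, Pow(5351, Rational(1, 2))) ≈ Mul(73.151, I)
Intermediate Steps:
N = -5426 (N = Add(10579, -16005) = -5426)
Pow(Add(Function('x')(Function('B')(5)), N), Rational(1, 2)) = Pow(Add(Mul(15, 5), -5426), Rational(1, 2)) = Pow(Add(75, -5426), Rational(1, 2)) = Pow(-5351, Rational(1, 2)) = Mul(I, Pow(5351, Rational(1, 2)))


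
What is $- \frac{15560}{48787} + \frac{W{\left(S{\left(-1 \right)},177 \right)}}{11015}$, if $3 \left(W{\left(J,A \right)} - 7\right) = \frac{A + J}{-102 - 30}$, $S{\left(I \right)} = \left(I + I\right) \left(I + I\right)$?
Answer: $- \frac{67745379283}{212805966780} \approx -0.31834$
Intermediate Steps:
$S{\left(I \right)} = 4 I^{2}$ ($S{\left(I \right)} = 2 I 2 I = 4 I^{2}$)
$W{\left(J,A \right)} = 7 - \frac{A}{396} - \frac{J}{396}$ ($W{\left(J,A \right)} = 7 + \frac{\left(A + J\right) \frac{1}{-102 - 30}}{3} = 7 + \frac{\left(A + J\right) \frac{1}{-132}}{3} = 7 + \frac{\left(A + J\right) \left(- \frac{1}{132}\right)}{3} = 7 + \frac{- \frac{A}{132} - \frac{J}{132}}{3} = 7 - \left(\frac{A}{396} + \frac{J}{396}\right) = 7 - \frac{A}{396} - \frac{J}{396}$)
$- \frac{15560}{48787} + \frac{W{\left(S{\left(-1 \right)},177 \right)}}{11015} = - \frac{15560}{48787} + \frac{7 - \frac{59}{132} - \frac{4 \left(-1\right)^{2}}{396}}{11015} = \left(-15560\right) \frac{1}{48787} + \left(7 - \frac{59}{132} - \frac{4 \cdot 1}{396}\right) \frac{1}{11015} = - \frac{15560}{48787} + \left(7 - \frac{59}{132} - \frac{1}{99}\right) \frac{1}{11015} = - \frac{15560}{48787} + \frac{2591}{396} \cdot \frac{1}{11015} = - \frac{15560}{48787} + \frac{2591}{4361940} = - \frac{67745379283}{212805966780}$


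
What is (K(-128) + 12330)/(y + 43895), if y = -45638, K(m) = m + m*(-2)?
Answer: -12458/1743 ≈ -7.1474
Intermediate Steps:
K(m) = -m (K(m) = m - 2*m = -m)
(K(-128) + 12330)/(y + 43895) = (-1*(-128) + 12330)/(-45638 + 43895) = (128 + 12330)/(-1743) = 12458*(-1/1743) = -12458/1743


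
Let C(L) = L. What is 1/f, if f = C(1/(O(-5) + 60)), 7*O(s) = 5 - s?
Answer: 430/7 ≈ 61.429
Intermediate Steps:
O(s) = 5/7 - s/7 (O(s) = (5 - s)/7 = 5/7 - s/7)
f = 7/430 (f = 1/((5/7 - ⅐*(-5)) + 60) = 1/((5/7 + 5/7) + 60) = 1/(10/7 + 60) = 1/(430/7) = 7/430 ≈ 0.016279)
1/f = 1/(7/430) = 430/7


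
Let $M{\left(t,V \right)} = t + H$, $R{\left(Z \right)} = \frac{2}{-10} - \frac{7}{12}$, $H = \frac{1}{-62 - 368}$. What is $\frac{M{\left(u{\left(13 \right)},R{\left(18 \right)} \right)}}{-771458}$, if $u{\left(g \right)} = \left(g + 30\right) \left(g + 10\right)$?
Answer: $- \frac{425269}{331726940} \approx -0.001282$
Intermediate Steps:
$u{\left(g \right)} = \left(10 + g\right) \left(30 + g\right)$ ($u{\left(g \right)} = \left(30 + g\right) \left(10 + g\right) = \left(10 + g\right) \left(30 + g\right)$)
$H = - \frac{1}{430}$ ($H = \frac{1}{-430} = - \frac{1}{430} \approx -0.0023256$)
$R{\left(Z \right)} = - \frac{47}{60}$ ($R{\left(Z \right)} = 2 \left(- \frac{1}{10}\right) - \frac{7}{12} = - \frac{1}{5} - \frac{7}{12} = - \frac{47}{60}$)
$M{\left(t,V \right)} = - \frac{1}{430} + t$ ($M{\left(t,V \right)} = t - \frac{1}{430} = - \frac{1}{430} + t$)
$\frac{M{\left(u{\left(13 \right)},R{\left(18 \right)} \right)}}{-771458} = \frac{- \frac{1}{430} + \left(300 + 13^{2} + 40 \cdot 13\right)}{-771458} = \left(- \frac{1}{430} + \left(300 + 169 + 520\right)\right) \left(- \frac{1}{771458}\right) = \left(- \frac{1}{430} + 989\right) \left(- \frac{1}{771458}\right) = \frac{425269}{430} \left(- \frac{1}{771458}\right) = - \frac{425269}{331726940}$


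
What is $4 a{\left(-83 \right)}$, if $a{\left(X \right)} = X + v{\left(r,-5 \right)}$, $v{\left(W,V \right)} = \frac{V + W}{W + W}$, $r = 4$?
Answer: $- \frac{665}{2} \approx -332.5$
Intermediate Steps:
$v{\left(W,V \right)} = \frac{V + W}{2 W}$
$a{\left(X \right)} = - \frac{1}{8} + X$ ($a{\left(X \right)} = X + \frac{-5 + 4}{2 \cdot 4} = X + \frac{1}{2} \cdot \frac{1}{4} \left(-1\right) = X - \frac{1}{8} = - \frac{1}{8} + X$)
$4 a{\left(-83 \right)} = 4 \left(- \frac{1}{8} - 83\right) = 4 \left(- \frac{665}{8}\right) = - \frac{665}{2}$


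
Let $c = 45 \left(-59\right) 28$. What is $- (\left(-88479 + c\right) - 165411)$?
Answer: $328230$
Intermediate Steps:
$c = -74340$ ($c = \left(-2655\right) 28 = -74340$)
$- (\left(-88479 + c\right) - 165411) = - (\left(-88479 - 74340\right) - 165411) = - (-162819 - 165411) = \left(-1\right) \left(-328230\right) = 328230$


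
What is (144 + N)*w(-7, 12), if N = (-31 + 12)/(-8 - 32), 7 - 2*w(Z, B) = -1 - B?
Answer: 5779/4 ≈ 1444.8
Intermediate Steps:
w(Z, B) = 4 + B/2 (w(Z, B) = 7/2 - (-1 - B)/2 = 7/2 + (½ + B/2) = 4 + B/2)
N = 19/40 (N = -19/(-40) = -19*(-1/40) = 19/40 ≈ 0.47500)
(144 + N)*w(-7, 12) = (144 + 19/40)*(4 + (½)*12) = 5779*(4 + 6)/40 = (5779/40)*10 = 5779/4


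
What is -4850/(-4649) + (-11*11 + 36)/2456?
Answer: 11516435/11417944 ≈ 1.0086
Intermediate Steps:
-4850/(-4649) + (-11*11 + 36)/2456 = -4850*(-1/4649) + (-121 + 36)*(1/2456) = 4850/4649 - 85*1/2456 = 4850/4649 - 85/2456 = 11516435/11417944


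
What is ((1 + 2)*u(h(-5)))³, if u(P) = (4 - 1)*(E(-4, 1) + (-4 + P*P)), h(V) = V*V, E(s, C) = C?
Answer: 175427907192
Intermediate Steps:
h(V) = V²
u(P) = -9 + 3*P² (u(P) = (4 - 1)*(1 + (-4 + P*P)) = 3*(1 + (-4 + P²)) = 3*(-3 + P²) = -9 + 3*P²)
((1 + 2)*u(h(-5)))³ = ((1 + 2)*(-9 + 3*((-5)²)²))³ = (3*(-9 + 3*25²))³ = (3*(-9 + 3*625))³ = (3*(-9 + 1875))³ = (3*1866)³ = 5598³ = 175427907192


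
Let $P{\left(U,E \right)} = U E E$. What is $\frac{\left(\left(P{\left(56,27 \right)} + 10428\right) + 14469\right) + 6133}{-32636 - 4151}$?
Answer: $- \frac{71854}{36787} \approx -1.9532$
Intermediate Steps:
$P{\left(U,E \right)} = U E^{2}$ ($P{\left(U,E \right)} = E U E = U E^{2}$)
$\frac{\left(\left(P{\left(56,27 \right)} + 10428\right) + 14469\right) + 6133}{-32636 - 4151} = \frac{\left(\left(56 \cdot 27^{2} + 10428\right) + 14469\right) + 6133}{-32636 - 4151} = \frac{\left(\left(56 \cdot 729 + 10428\right) + 14469\right) + 6133}{-36787} = \left(\left(\left(40824 + 10428\right) + 14469\right) + 6133\right) \left(- \frac{1}{36787}\right) = \left(\left(51252 + 14469\right) + 6133\right) \left(- \frac{1}{36787}\right) = \left(65721 + 6133\right) \left(- \frac{1}{36787}\right) = 71854 \left(- \frac{1}{36787}\right) = - \frac{71854}{36787}$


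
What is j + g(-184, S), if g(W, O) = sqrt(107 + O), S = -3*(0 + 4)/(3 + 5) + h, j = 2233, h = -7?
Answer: 2233 + sqrt(394)/2 ≈ 2242.9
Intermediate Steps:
S = -17/2 (S = -3*(0 + 4)/(3 + 5) - 7 = -12/8 - 7 = -3*1/2 - 7 = -3/2 - 7 = -17/2 ≈ -8.5000)
j + g(-184, S) = 2233 + sqrt(107 - 17/2) = 2233 + sqrt(197/2) = 2233 + sqrt(394)/2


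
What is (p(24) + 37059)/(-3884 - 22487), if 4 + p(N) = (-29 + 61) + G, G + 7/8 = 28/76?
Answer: -5637147/4008392 ≈ -1.4063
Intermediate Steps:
G = -77/152 (G = -7/8 + 28/76 = -7/8 + 28*(1/76) = -7/8 + 7/19 = -77/152 ≈ -0.50658)
p(N) = 4179/152 (p(N) = -4 + ((-29 + 61) - 77/152) = -4 + (32 - 77/152) = -4 + 4787/152 = 4179/152)
(p(24) + 37059)/(-3884 - 22487) = (4179/152 + 37059)/(-3884 - 22487) = (5637147/152)/(-26371) = (5637147/152)*(-1/26371) = -5637147/4008392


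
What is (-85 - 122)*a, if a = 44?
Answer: -9108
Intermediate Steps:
(-85 - 122)*a = (-85 - 122)*44 = -207*44 = -9108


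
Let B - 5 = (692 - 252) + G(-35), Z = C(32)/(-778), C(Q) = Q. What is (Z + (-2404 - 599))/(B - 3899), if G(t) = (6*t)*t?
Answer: -1168183/1515544 ≈ -0.77080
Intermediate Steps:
G(t) = 6*t**2
Z = -16/389 (Z = 32/(-778) = 32*(-1/778) = -16/389 ≈ -0.041131)
B = 7795 (B = 5 + ((692 - 252) + 6*(-35)**2) = 5 + (440 + 6*1225) = 5 + (440 + 7350) = 5 + 7790 = 7795)
(Z + (-2404 - 599))/(B - 3899) = (-16/389 + (-2404 - 599))/(7795 - 3899) = (-16/389 - 3003)/3896 = -1168183/389*1/3896 = -1168183/1515544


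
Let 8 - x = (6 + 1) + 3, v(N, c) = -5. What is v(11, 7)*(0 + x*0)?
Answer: 0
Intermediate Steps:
x = -2 (x = 8 - ((6 + 1) + 3) = 8 - (7 + 3) = 8 - 1*10 = 8 - 10 = -2)
v(11, 7)*(0 + x*0) = -5*(0 - 2*0) = -5*(0 + 0) = -5*0 = 0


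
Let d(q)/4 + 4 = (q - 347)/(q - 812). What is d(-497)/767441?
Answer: -288/16468529 ≈ -1.7488e-5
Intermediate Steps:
d(q) = -16 + 4*(-347 + q)/(-812 + q) (d(q) = -16 + 4*((q - 347)/(q - 812)) = -16 + 4*((-347 + q)/(-812 + q)) = -16 + 4*(-347 + q)/(-812 + q))
d(-497)/767441 = (12*(967 - 1*(-497))/(-812 - 497))/767441 = (12*(967 + 497)/(-1309))*(1/767441) = (12*(-1/1309)*1464)*(1/767441) = -17568/1309*1/767441 = -288/16468529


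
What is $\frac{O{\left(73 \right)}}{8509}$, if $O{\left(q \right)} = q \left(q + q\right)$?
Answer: $\frac{10658}{8509} \approx 1.2526$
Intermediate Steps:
$O{\left(q \right)} = 2 q^{2}$ ($O{\left(q \right)} = q 2 q = 2 q^{2}$)
$\frac{O{\left(73 \right)}}{8509} = \frac{2 \cdot 73^{2}}{8509} = 2 \cdot 5329 \cdot \frac{1}{8509} = 10658 \cdot \frac{1}{8509} = \frac{10658}{8509}$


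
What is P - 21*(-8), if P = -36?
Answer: 132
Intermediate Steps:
P - 21*(-8) = -36 - 21*(-8) = -36 + 168 = 132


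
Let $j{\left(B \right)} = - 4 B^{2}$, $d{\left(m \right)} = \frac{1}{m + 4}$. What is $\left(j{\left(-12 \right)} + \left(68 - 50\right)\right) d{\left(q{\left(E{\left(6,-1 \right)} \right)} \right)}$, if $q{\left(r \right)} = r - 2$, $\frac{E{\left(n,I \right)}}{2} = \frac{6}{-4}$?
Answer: $558$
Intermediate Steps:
$E{\left(n,I \right)} = -3$ ($E{\left(n,I \right)} = 2 \frac{6}{-4} = 2 \cdot 6 \left(- \frac{1}{4}\right) = 2 \left(- \frac{3}{2}\right) = -3$)
$q{\left(r \right)} = -2 + r$ ($q{\left(r \right)} = r - 2 = -2 + r$)
$d{\left(m \right)} = \frac{1}{4 + m}$
$\left(j{\left(-12 \right)} + \left(68 - 50\right)\right) d{\left(q{\left(E{\left(6,-1 \right)} \right)} \right)} = \frac{- 4 \left(-12\right)^{2} + \left(68 - 50\right)}{4 - 5} = \frac{\left(-4\right) 144 + \left(68 - 50\right)}{4 - 5} = \frac{-576 + 18}{-1} = \left(-558\right) \left(-1\right) = 558$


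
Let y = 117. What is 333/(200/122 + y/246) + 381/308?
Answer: 517055727/3258332 ≈ 158.69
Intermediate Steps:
333/(200/122 + y/246) + 381/308 = 333/(200/122 + 117/246) + 381/308 = 333/(200*(1/122) + 117*(1/246)) + 381*(1/308) = 333/(100/61 + 39/82) + 381/308 = 333/(10579/5002) + 381/308 = 333*(5002/10579) + 381/308 = 1665666/10579 + 381/308 = 517055727/3258332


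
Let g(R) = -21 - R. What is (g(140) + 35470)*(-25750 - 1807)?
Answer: -973010113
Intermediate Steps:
(g(140) + 35470)*(-25750 - 1807) = ((-21 - 1*140) + 35470)*(-25750 - 1807) = ((-21 - 140) + 35470)*(-27557) = (-161 + 35470)*(-27557) = 35309*(-27557) = -973010113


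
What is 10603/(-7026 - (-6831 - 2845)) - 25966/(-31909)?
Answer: 407141027/84558850 ≈ 4.8149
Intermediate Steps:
10603/(-7026 - (-6831 - 2845)) - 25966/(-31909) = 10603/(-7026 - 1*(-9676)) - 25966*(-1/31909) = 10603/(-7026 + 9676) + 25966/31909 = 10603/2650 + 25966/31909 = 407141027/84558850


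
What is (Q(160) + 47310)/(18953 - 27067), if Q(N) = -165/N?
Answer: -1513887/259648 ≈ -5.8305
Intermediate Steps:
(Q(160) + 47310)/(18953 - 27067) = (-165/160 + 47310)/(18953 - 27067) = (-165*1/160 + 47310)/(-8114) = (-33/32 + 47310)*(-1/8114) = (1513887/32)*(-1/8114) = -1513887/259648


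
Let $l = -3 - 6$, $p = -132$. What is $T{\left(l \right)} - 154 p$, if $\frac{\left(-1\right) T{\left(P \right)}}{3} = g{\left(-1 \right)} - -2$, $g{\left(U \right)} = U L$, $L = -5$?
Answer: $20307$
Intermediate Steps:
$g{\left(U \right)} = - 5 U$ ($g{\left(U \right)} = U \left(-5\right) = - 5 U$)
$l = -9$ ($l = -3 - 6 = -9$)
$T{\left(P \right)} = -21$ ($T{\left(P \right)} = - 3 \left(\left(-5\right) \left(-1\right) - -2\right) = - 3 \left(5 + 2\right) = \left(-3\right) 7 = -21$)
$T{\left(l \right)} - 154 p = -21 - -20328 = -21 + 20328 = 20307$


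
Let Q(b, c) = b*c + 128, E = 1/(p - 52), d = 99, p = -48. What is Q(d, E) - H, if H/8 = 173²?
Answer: -23930499/100 ≈ -2.3931e+5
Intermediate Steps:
E = -1/100 (E = 1/(-48 - 52) = 1/(-100) = -1/100 ≈ -0.010000)
Q(b, c) = 128 + b*c
H = 239432 (H = 8*173² = 8*29929 = 239432)
Q(d, E) - H = (128 + 99*(-1/100)) - 1*239432 = (128 - 99/100) - 239432 = 12701/100 - 239432 = -23930499/100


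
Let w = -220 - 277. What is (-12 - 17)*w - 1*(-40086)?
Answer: 54499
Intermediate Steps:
w = -497
(-12 - 17)*w - 1*(-40086) = (-12 - 17)*(-497) - 1*(-40086) = -29*(-497) + 40086 = 14413 + 40086 = 54499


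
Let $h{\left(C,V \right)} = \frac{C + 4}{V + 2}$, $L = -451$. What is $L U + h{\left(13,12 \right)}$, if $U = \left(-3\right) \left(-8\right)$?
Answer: $- \frac{151519}{14} \approx -10823.0$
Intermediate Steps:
$h{\left(C,V \right)} = \frac{4 + C}{2 + V}$
$U = 24$
$L U + h{\left(13,12 \right)} = \left(-451\right) 24 + \frac{4 + 13}{2 + 12} = -10824 + \frac{1}{14} \cdot 17 = -10824 + \frac{17}{14} = - \frac{151519}{14}$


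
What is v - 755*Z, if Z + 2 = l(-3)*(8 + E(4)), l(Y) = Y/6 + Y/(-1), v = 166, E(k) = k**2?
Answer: -43624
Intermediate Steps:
l(Y) = -5*Y/6 (l(Y) = Y*(1/6) + Y*(-1) = Y/6 - Y = -5*Y/6)
Z = 58 (Z = -2 + (-5/6*(-3))*(8 + 4**2) = -2 + 5*(8 + 16)/2 = -2 + (5/2)*24 = -2 + 60 = 58)
v - 755*Z = 166 - 755*58 = 166 - 43790 = -43624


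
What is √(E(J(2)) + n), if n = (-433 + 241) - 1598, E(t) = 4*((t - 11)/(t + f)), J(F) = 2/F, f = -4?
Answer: I*√15990/3 ≈ 42.151*I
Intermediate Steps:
E(t) = 4*(-11 + t)/(-4 + t) (E(t) = 4*((t - 11)/(t - 4)) = 4*((-11 + t)/(-4 + t)) = 4*(-11 + t)/(-4 + t))
n = -1790 (n = -192 - 1598 = -1790)
√(E(J(2)) + n) = √(4*(-11 + 2/2)/(-4 + 2/2) - 1790) = √(4*(-11 + 2*(½))/(-4 + 2*(½)) - 1790) = √(4*(-11 + 1)/(-4 + 1) - 1790) = √(4*(-10)/(-3) - 1790) = √(4*(-⅓)*(-10) - 1790) = √(40/3 - 1790) = √(-5330/3) = I*√15990/3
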